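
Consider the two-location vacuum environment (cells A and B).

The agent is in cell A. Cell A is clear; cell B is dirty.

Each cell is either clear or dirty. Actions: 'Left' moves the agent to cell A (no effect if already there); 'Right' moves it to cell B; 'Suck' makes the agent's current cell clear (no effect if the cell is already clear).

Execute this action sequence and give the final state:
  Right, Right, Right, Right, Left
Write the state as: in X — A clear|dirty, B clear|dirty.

1. Right → in B — A clear, B dirty
2. Right → in B — A clear, B dirty
3. Right → in B — A clear, B dirty
4. Right → in B — A clear, B dirty
5. Left → in A — A clear, B dirty

in A — A clear, B dirty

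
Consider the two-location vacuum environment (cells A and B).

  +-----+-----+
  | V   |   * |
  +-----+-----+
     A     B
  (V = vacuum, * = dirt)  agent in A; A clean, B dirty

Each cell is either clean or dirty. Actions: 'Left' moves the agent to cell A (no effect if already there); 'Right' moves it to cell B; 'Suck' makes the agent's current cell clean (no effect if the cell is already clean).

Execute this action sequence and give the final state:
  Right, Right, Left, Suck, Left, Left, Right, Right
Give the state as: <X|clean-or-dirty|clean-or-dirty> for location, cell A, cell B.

step 1/8 (Right): <B|clean|dirty>
step 2/8 (Right): <B|clean|dirty>
step 3/8 (Left): <A|clean|dirty>
step 4/8 (Suck): <A|clean|dirty>
step 5/8 (Left): <A|clean|dirty>
step 6/8 (Left): <A|clean|dirty>
step 7/8 (Right): <B|clean|dirty>
step 8/8 (Right): <B|clean|dirty>

<B|clean|dirty>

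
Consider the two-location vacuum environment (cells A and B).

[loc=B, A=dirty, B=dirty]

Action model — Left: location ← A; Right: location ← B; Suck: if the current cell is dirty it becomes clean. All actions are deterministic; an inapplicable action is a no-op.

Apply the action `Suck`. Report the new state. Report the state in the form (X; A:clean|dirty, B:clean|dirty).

start: (B; A:dirty, B:dirty)
t=1 Suck ⇒ (B; A:dirty, B:clean)

(B; A:dirty, B:clean)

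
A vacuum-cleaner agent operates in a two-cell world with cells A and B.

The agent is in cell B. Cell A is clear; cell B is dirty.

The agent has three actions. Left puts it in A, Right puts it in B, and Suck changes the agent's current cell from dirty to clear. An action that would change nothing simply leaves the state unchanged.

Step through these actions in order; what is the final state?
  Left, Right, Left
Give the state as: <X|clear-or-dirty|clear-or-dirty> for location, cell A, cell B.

[1] after Left: <A|clear|dirty>
[2] after Right: <B|clear|dirty>
[3] after Left: <A|clear|dirty>

<A|clear|dirty>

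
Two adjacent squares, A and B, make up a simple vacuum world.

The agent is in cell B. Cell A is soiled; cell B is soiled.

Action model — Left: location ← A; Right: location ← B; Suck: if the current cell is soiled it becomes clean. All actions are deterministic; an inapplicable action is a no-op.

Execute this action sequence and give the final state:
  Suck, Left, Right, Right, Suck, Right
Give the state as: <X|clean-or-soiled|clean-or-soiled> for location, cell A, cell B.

<B|soiled|clean>

[1] after Suck: <B|soiled|clean>
[2] after Left: <A|soiled|clean>
[3] after Right: <B|soiled|clean>
[4] after Right: <B|soiled|clean>
[5] after Suck: <B|soiled|clean>
[6] after Right: <B|soiled|clean>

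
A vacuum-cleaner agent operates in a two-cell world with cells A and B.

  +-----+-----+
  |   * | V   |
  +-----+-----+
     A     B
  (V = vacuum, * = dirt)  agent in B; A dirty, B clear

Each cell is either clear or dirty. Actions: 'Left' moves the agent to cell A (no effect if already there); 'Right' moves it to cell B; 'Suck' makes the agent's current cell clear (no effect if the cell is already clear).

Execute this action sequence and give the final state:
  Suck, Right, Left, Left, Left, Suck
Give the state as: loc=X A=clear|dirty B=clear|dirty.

Suck (#1): loc=B A=dirty B=clear
Right (#2): loc=B A=dirty B=clear
Left (#3): loc=A A=dirty B=clear
Left (#4): loc=A A=dirty B=clear
Left (#5): loc=A A=dirty B=clear
Suck (#6): loc=A A=clear B=clear

loc=A A=clear B=clear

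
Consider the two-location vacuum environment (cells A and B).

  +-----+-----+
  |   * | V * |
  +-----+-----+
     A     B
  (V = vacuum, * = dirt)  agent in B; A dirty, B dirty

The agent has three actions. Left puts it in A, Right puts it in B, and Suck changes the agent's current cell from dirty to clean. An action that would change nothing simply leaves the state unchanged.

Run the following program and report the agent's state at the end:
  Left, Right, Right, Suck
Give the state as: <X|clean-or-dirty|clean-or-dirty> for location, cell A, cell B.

<B|dirty|clean>

t=1 Left ⇒ <A|dirty|dirty>
t=2 Right ⇒ <B|dirty|dirty>
t=3 Right ⇒ <B|dirty|dirty>
t=4 Suck ⇒ <B|dirty|clean>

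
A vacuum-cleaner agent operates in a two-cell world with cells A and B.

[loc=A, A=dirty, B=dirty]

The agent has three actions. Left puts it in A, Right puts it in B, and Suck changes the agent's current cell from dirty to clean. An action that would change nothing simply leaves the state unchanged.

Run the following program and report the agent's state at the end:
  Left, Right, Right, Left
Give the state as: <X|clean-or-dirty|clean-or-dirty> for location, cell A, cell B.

Left (#1): <A|dirty|dirty>
Right (#2): <B|dirty|dirty>
Right (#3): <B|dirty|dirty>
Left (#4): <A|dirty|dirty>

<A|dirty|dirty>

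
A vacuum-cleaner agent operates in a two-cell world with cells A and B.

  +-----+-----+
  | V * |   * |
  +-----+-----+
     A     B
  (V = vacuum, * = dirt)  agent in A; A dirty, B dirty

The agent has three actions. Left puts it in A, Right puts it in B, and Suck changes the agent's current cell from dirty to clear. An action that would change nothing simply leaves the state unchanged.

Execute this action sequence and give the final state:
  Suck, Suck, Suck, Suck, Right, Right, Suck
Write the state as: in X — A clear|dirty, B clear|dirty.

[1] after Suck: in A — A clear, B dirty
[2] after Suck: in A — A clear, B dirty
[3] after Suck: in A — A clear, B dirty
[4] after Suck: in A — A clear, B dirty
[5] after Right: in B — A clear, B dirty
[6] after Right: in B — A clear, B dirty
[7] after Suck: in B — A clear, B clear

in B — A clear, B clear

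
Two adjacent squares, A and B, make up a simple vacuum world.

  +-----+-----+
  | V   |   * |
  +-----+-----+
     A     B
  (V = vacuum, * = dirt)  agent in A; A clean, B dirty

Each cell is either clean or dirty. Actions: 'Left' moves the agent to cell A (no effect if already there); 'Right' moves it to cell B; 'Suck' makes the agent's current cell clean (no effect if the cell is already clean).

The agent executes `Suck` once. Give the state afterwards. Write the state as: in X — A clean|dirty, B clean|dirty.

in A — A clean, B dirty

start: in A — A clean, B dirty
1. Suck → in A — A clean, B dirty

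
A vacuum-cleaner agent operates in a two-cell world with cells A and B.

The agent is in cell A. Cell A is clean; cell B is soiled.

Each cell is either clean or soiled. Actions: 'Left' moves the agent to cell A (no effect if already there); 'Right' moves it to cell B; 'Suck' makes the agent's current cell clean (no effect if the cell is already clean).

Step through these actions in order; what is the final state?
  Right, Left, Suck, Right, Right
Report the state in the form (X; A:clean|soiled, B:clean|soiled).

Right (#1): (B; A:clean, B:soiled)
Left (#2): (A; A:clean, B:soiled)
Suck (#3): (A; A:clean, B:soiled)
Right (#4): (B; A:clean, B:soiled)
Right (#5): (B; A:clean, B:soiled)

(B; A:clean, B:soiled)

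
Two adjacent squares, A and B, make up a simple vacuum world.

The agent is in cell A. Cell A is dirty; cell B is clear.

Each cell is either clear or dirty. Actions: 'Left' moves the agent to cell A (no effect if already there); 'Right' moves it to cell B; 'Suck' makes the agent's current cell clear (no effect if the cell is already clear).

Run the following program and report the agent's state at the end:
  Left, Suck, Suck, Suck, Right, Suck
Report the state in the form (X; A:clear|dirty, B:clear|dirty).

(B; A:clear, B:clear)

1. Left → (A; A:dirty, B:clear)
2. Suck → (A; A:clear, B:clear)
3. Suck → (A; A:clear, B:clear)
4. Suck → (A; A:clear, B:clear)
5. Right → (B; A:clear, B:clear)
6. Suck → (B; A:clear, B:clear)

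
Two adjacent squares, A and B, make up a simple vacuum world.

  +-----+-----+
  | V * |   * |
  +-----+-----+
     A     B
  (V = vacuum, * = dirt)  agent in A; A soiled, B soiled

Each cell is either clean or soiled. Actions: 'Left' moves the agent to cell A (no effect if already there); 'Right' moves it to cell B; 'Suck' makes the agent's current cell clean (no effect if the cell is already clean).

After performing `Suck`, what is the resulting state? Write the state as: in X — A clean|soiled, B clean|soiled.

start: in A — A soiled, B soiled
t=1 Suck ⇒ in A — A clean, B soiled

in A — A clean, B soiled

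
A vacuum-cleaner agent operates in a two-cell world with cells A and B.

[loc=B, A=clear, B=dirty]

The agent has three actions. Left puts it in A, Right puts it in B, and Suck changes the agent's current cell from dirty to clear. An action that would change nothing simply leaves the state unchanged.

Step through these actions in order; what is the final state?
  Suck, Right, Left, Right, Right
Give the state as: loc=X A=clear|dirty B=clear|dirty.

loc=B A=clear B=clear

[1] after Suck: loc=B A=clear B=clear
[2] after Right: loc=B A=clear B=clear
[3] after Left: loc=A A=clear B=clear
[4] after Right: loc=B A=clear B=clear
[5] after Right: loc=B A=clear B=clear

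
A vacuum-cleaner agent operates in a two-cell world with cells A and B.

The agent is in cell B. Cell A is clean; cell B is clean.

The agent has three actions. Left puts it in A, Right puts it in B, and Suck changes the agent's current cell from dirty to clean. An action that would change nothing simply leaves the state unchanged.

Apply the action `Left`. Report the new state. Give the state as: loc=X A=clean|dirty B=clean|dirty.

loc=A A=clean B=clean

start: loc=B A=clean B=clean
step 1/1 (Left): loc=A A=clean B=clean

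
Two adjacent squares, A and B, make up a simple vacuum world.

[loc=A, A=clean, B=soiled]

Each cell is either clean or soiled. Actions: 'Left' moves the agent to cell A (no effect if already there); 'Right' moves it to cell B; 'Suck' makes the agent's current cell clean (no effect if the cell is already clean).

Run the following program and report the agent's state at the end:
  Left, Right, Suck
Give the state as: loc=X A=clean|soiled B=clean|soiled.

1. Left → loc=A A=clean B=soiled
2. Right → loc=B A=clean B=soiled
3. Suck → loc=B A=clean B=clean

loc=B A=clean B=clean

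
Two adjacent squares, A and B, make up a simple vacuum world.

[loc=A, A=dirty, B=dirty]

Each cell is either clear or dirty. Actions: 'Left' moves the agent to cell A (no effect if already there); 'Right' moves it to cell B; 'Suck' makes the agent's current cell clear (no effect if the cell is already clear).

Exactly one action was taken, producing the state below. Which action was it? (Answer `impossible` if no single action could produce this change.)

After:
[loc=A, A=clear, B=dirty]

Suck

try  Left: (A; A:dirty, B:dirty)
try Right: (B; A:dirty, B:dirty)
try  Suck: (A; A:clear, B:dirty)  ← match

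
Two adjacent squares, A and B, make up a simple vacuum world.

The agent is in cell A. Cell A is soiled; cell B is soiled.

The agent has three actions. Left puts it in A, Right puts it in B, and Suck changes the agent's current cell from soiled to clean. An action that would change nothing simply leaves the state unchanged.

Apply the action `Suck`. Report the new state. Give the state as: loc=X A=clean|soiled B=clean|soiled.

loc=A A=clean B=soiled

start: loc=A A=soiled B=soiled
1. Suck → loc=A A=clean B=soiled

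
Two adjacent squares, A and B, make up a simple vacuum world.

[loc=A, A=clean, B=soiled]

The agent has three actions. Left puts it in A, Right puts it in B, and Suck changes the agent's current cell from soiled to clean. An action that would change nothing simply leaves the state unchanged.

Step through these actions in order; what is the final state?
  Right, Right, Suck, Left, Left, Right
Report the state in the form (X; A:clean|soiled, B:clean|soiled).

(B; A:clean, B:clean)

1) do Right; now (B; A:clean, B:soiled)
2) do Right; now (B; A:clean, B:soiled)
3) do Suck; now (B; A:clean, B:clean)
4) do Left; now (A; A:clean, B:clean)
5) do Left; now (A; A:clean, B:clean)
6) do Right; now (B; A:clean, B:clean)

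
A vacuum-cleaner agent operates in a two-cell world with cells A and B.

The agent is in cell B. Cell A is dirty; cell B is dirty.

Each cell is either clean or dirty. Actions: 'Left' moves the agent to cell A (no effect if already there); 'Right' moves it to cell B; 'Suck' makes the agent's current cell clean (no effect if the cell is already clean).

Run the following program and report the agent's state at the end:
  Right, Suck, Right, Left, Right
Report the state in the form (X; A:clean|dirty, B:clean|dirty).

1) do Right; now (B; A:dirty, B:dirty)
2) do Suck; now (B; A:dirty, B:clean)
3) do Right; now (B; A:dirty, B:clean)
4) do Left; now (A; A:dirty, B:clean)
5) do Right; now (B; A:dirty, B:clean)

(B; A:dirty, B:clean)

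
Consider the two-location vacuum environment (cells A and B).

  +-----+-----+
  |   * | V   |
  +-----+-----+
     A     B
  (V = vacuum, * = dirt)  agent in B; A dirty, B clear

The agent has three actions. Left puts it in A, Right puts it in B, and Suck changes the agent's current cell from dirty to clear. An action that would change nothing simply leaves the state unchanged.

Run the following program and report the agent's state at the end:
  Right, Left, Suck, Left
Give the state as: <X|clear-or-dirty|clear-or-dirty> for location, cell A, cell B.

1. Right → <B|dirty|clear>
2. Left → <A|dirty|clear>
3. Suck → <A|clear|clear>
4. Left → <A|clear|clear>

<A|clear|clear>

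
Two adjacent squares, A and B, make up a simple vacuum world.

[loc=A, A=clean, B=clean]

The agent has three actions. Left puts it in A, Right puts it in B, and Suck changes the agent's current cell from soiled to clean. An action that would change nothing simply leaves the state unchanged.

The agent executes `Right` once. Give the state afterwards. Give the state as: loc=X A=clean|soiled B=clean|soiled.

loc=B A=clean B=clean

start: loc=A A=clean B=clean
1. Right → loc=B A=clean B=clean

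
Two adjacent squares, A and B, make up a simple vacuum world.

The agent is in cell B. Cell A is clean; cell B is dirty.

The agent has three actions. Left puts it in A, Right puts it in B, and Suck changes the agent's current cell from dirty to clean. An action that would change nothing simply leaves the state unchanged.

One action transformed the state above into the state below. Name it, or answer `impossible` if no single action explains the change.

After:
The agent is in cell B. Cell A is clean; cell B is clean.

try  Left: <A|clean|dirty>
try Right: <B|clean|dirty>
try  Suck: <B|clean|clean>  ← match

Suck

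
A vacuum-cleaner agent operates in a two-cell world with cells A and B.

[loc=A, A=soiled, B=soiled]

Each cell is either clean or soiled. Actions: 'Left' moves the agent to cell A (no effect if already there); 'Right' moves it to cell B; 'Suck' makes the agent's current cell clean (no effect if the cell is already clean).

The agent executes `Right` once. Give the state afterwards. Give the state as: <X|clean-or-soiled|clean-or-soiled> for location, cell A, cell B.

<B|soiled|soiled>

start: <A|soiled|soiled>
[1] after Right: <B|soiled|soiled>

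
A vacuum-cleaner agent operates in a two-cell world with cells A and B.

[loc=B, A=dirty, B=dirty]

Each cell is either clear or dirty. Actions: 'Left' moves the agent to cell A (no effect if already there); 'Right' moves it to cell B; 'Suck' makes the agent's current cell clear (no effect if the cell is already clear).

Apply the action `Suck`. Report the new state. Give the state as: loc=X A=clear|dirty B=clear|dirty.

loc=B A=dirty B=clear

start: loc=B A=dirty B=dirty
step 1/1 (Suck): loc=B A=dirty B=clear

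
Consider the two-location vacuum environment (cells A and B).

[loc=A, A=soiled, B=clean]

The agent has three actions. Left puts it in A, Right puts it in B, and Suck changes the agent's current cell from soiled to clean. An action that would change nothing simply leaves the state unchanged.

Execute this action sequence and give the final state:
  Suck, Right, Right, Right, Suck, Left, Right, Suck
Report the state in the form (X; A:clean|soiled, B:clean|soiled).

(B; A:clean, B:clean)

[1] after Suck: (A; A:clean, B:clean)
[2] after Right: (B; A:clean, B:clean)
[3] after Right: (B; A:clean, B:clean)
[4] after Right: (B; A:clean, B:clean)
[5] after Suck: (B; A:clean, B:clean)
[6] after Left: (A; A:clean, B:clean)
[7] after Right: (B; A:clean, B:clean)
[8] after Suck: (B; A:clean, B:clean)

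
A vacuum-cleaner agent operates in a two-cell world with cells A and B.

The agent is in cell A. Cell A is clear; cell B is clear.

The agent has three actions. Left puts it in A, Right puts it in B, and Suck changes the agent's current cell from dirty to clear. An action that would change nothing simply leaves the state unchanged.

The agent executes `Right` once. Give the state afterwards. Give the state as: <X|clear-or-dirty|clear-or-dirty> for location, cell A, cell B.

<B|clear|clear>

start: <A|clear|clear>
[1] after Right: <B|clear|clear>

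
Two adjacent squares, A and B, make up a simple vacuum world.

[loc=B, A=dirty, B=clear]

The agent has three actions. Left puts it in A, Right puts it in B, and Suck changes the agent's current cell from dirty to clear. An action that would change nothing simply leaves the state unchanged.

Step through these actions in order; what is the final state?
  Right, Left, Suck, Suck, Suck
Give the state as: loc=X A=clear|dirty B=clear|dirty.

loc=A A=clear B=clear

1. Right → loc=B A=dirty B=clear
2. Left → loc=A A=dirty B=clear
3. Suck → loc=A A=clear B=clear
4. Suck → loc=A A=clear B=clear
5. Suck → loc=A A=clear B=clear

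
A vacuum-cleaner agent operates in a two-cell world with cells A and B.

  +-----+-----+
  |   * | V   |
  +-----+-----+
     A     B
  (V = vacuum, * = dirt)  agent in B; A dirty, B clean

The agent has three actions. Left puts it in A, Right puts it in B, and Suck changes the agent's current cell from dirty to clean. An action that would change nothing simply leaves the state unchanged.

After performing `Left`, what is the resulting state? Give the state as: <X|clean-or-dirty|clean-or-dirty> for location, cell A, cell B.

start: <B|dirty|clean>
Left (#1): <A|dirty|clean>

<A|dirty|clean>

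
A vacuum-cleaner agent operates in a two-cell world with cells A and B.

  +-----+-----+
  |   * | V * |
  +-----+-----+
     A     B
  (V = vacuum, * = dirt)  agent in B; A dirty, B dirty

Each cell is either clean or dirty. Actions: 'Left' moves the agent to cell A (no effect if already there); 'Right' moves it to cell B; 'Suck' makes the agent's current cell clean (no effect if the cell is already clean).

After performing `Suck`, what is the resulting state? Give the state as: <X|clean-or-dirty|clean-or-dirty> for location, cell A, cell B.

<B|dirty|clean>

start: <B|dirty|dirty>
t=1 Suck ⇒ <B|dirty|clean>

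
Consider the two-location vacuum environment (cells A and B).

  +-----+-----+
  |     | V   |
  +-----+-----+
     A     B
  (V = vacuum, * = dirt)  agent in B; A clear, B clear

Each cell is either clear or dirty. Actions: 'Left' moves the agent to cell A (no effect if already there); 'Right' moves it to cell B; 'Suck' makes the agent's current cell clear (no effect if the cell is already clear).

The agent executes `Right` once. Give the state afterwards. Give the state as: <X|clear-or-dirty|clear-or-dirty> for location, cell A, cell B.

<B|clear|clear>

start: <B|clear|clear>
1) do Right; now <B|clear|clear>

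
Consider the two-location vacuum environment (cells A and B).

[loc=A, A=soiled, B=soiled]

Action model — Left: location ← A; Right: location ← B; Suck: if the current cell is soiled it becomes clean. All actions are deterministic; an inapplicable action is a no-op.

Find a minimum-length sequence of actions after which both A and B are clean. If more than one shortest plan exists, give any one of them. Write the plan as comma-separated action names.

Suck, Right, Suck

t=1 Suck ⇒ in A — A clean, B soiled
t=2 Right ⇒ in B — A clean, B soiled
t=3 Suck ⇒ in B — A clean, B clean
min 3: Suck A + move + Suck B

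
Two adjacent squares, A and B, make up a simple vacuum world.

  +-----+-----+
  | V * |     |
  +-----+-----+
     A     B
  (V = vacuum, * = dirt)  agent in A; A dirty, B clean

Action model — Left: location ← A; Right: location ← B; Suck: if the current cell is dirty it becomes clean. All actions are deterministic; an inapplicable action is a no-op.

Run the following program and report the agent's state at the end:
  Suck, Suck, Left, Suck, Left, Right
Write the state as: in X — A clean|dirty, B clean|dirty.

in B — A clean, B clean

[1] after Suck: in A — A clean, B clean
[2] after Suck: in A — A clean, B clean
[3] after Left: in A — A clean, B clean
[4] after Suck: in A — A clean, B clean
[5] after Left: in A — A clean, B clean
[6] after Right: in B — A clean, B clean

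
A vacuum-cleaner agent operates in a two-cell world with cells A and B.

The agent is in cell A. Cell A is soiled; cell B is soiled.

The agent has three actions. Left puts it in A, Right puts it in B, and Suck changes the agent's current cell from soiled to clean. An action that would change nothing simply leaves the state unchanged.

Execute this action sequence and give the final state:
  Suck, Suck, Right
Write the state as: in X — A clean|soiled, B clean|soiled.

[1] after Suck: in A — A clean, B soiled
[2] after Suck: in A — A clean, B soiled
[3] after Right: in B — A clean, B soiled

in B — A clean, B soiled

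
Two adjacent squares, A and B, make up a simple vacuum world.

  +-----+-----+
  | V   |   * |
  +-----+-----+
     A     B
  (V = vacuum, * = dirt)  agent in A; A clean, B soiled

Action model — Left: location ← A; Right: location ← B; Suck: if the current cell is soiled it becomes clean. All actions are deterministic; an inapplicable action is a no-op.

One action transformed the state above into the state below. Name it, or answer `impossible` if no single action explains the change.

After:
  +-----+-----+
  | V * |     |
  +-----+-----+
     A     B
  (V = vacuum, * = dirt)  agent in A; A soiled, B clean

impossible

try  Left: in A — A clean, B soiled
try Right: in B — A clean, B soiled
try  Suck: in A — A clean, B soiled
no single action produces the after-state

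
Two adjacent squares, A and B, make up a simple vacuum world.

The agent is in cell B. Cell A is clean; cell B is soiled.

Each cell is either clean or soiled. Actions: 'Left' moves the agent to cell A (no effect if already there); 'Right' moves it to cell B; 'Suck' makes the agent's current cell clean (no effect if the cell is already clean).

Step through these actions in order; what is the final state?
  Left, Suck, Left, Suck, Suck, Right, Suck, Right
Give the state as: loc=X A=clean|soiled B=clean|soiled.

1) do Left; now loc=A A=clean B=soiled
2) do Suck; now loc=A A=clean B=soiled
3) do Left; now loc=A A=clean B=soiled
4) do Suck; now loc=A A=clean B=soiled
5) do Suck; now loc=A A=clean B=soiled
6) do Right; now loc=B A=clean B=soiled
7) do Suck; now loc=B A=clean B=clean
8) do Right; now loc=B A=clean B=clean

loc=B A=clean B=clean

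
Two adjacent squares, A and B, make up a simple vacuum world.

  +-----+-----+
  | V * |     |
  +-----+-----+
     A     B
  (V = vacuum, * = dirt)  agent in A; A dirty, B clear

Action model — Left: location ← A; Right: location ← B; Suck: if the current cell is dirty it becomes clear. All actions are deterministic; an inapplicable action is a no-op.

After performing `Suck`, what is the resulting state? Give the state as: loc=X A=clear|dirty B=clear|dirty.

start: loc=A A=dirty B=clear
t=1 Suck ⇒ loc=A A=clear B=clear

loc=A A=clear B=clear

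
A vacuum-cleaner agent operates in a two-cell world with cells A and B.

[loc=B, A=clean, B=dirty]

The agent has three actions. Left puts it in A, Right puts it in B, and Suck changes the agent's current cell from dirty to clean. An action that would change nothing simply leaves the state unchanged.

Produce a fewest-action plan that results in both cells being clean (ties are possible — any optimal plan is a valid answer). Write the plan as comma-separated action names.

Suck

1. Suck → in B — A clean, B clean
min 1: B is dirty, one Suck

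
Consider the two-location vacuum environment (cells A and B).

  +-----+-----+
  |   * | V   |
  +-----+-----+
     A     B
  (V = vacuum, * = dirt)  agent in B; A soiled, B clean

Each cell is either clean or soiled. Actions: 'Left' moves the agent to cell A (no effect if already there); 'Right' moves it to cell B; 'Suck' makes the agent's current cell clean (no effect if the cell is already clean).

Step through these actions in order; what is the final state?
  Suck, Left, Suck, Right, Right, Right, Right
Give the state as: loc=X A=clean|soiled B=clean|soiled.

loc=B A=clean B=clean

1. Suck → loc=B A=soiled B=clean
2. Left → loc=A A=soiled B=clean
3. Suck → loc=A A=clean B=clean
4. Right → loc=B A=clean B=clean
5. Right → loc=B A=clean B=clean
6. Right → loc=B A=clean B=clean
7. Right → loc=B A=clean B=clean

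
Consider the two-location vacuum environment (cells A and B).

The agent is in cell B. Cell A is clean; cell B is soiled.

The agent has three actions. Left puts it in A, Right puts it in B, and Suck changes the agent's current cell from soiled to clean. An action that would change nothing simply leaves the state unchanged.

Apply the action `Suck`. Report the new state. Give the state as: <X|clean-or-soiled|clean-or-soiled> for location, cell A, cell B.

<B|clean|clean>

start: <B|clean|soiled>
[1] after Suck: <B|clean|clean>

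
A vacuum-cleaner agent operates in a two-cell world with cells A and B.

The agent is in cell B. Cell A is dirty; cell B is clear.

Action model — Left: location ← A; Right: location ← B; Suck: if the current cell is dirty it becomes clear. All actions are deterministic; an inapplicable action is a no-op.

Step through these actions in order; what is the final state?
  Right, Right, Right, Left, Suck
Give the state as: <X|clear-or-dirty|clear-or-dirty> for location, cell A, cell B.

step 1/5 (Right): <B|dirty|clear>
step 2/5 (Right): <B|dirty|clear>
step 3/5 (Right): <B|dirty|clear>
step 4/5 (Left): <A|dirty|clear>
step 5/5 (Suck): <A|clear|clear>

<A|clear|clear>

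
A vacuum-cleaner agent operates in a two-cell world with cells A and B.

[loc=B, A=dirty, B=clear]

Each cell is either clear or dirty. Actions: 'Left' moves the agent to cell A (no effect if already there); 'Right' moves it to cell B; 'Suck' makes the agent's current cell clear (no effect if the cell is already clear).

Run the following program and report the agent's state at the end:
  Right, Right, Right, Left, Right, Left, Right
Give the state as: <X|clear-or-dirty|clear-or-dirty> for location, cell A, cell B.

<B|dirty|clear>

1. Right → <B|dirty|clear>
2. Right → <B|dirty|clear>
3. Right → <B|dirty|clear>
4. Left → <A|dirty|clear>
5. Right → <B|dirty|clear>
6. Left → <A|dirty|clear>
7. Right → <B|dirty|clear>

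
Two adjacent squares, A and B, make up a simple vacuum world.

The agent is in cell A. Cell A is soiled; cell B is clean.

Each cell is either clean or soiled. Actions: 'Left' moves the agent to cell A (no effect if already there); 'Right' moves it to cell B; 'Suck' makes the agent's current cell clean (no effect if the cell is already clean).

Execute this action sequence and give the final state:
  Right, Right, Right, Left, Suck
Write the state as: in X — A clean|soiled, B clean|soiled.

[1] after Right: in B — A soiled, B clean
[2] after Right: in B — A soiled, B clean
[3] after Right: in B — A soiled, B clean
[4] after Left: in A — A soiled, B clean
[5] after Suck: in A — A clean, B clean

in A — A clean, B clean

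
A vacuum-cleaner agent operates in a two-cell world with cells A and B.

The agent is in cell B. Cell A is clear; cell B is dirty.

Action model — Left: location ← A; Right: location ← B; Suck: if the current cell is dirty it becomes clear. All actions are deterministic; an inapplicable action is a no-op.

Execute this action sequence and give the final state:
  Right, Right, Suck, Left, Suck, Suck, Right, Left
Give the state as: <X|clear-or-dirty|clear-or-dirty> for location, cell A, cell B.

<A|clear|clear>

step 1/8 (Right): <B|clear|dirty>
step 2/8 (Right): <B|clear|dirty>
step 3/8 (Suck): <B|clear|clear>
step 4/8 (Left): <A|clear|clear>
step 5/8 (Suck): <A|clear|clear>
step 6/8 (Suck): <A|clear|clear>
step 7/8 (Right): <B|clear|clear>
step 8/8 (Left): <A|clear|clear>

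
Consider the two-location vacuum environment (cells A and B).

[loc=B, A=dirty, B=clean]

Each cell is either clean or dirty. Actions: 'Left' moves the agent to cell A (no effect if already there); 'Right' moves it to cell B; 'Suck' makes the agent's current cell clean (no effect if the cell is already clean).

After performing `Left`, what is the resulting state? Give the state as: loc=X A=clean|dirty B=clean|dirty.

start: loc=B A=dirty B=clean
step 1/1 (Left): loc=A A=dirty B=clean

loc=A A=dirty B=clean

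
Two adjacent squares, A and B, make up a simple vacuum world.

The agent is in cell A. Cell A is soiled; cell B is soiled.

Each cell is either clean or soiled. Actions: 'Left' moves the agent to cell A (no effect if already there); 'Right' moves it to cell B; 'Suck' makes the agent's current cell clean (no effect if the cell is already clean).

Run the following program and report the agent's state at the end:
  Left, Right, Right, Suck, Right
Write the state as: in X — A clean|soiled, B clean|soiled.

[1] after Left: in A — A soiled, B soiled
[2] after Right: in B — A soiled, B soiled
[3] after Right: in B — A soiled, B soiled
[4] after Suck: in B — A soiled, B clean
[5] after Right: in B — A soiled, B clean

in B — A soiled, B clean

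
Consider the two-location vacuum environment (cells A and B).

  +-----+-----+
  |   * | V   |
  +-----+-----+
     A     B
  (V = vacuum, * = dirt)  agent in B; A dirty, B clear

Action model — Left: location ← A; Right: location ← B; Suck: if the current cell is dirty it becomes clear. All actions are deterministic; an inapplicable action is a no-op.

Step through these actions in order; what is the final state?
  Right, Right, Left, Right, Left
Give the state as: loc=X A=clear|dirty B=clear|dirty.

[1] after Right: loc=B A=dirty B=clear
[2] after Right: loc=B A=dirty B=clear
[3] after Left: loc=A A=dirty B=clear
[4] after Right: loc=B A=dirty B=clear
[5] after Left: loc=A A=dirty B=clear

loc=A A=dirty B=clear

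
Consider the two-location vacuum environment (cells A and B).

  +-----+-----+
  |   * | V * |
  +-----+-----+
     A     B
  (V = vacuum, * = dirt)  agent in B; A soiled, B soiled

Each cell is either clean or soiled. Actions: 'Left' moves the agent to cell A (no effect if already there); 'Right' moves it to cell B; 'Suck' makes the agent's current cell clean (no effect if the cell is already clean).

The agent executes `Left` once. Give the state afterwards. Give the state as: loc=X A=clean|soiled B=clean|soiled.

start: loc=B A=soiled B=soiled
Left (#1): loc=A A=soiled B=soiled

loc=A A=soiled B=soiled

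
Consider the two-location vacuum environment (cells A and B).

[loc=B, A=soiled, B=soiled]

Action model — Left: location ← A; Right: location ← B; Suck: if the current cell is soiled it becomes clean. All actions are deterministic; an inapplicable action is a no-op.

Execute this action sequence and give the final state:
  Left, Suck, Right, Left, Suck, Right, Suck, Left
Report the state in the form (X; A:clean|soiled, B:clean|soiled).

(A; A:clean, B:clean)

Left (#1): (A; A:soiled, B:soiled)
Suck (#2): (A; A:clean, B:soiled)
Right (#3): (B; A:clean, B:soiled)
Left (#4): (A; A:clean, B:soiled)
Suck (#5): (A; A:clean, B:soiled)
Right (#6): (B; A:clean, B:soiled)
Suck (#7): (B; A:clean, B:clean)
Left (#8): (A; A:clean, B:clean)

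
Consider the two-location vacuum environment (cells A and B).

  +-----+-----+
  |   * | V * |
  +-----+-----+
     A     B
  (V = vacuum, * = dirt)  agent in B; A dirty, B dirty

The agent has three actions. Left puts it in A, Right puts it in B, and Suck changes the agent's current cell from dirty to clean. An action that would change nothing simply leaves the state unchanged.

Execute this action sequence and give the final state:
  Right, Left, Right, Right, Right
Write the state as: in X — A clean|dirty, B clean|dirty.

t=1 Right ⇒ in B — A dirty, B dirty
t=2 Left ⇒ in A — A dirty, B dirty
t=3 Right ⇒ in B — A dirty, B dirty
t=4 Right ⇒ in B — A dirty, B dirty
t=5 Right ⇒ in B — A dirty, B dirty

in B — A dirty, B dirty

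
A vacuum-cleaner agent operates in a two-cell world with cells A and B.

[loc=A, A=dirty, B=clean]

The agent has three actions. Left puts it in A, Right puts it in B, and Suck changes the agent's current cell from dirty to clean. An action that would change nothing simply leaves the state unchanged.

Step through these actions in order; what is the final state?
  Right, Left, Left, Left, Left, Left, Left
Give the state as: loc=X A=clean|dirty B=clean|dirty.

loc=A A=dirty B=clean

Right (#1): loc=B A=dirty B=clean
Left (#2): loc=A A=dirty B=clean
Left (#3): loc=A A=dirty B=clean
Left (#4): loc=A A=dirty B=clean
Left (#5): loc=A A=dirty B=clean
Left (#6): loc=A A=dirty B=clean
Left (#7): loc=A A=dirty B=clean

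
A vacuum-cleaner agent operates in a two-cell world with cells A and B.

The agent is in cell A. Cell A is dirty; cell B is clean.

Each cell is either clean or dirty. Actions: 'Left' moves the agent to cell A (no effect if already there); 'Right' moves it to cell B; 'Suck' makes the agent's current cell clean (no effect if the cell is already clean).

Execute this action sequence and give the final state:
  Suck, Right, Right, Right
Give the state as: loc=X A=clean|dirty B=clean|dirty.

[1] after Suck: loc=A A=clean B=clean
[2] after Right: loc=B A=clean B=clean
[3] after Right: loc=B A=clean B=clean
[4] after Right: loc=B A=clean B=clean

loc=B A=clean B=clean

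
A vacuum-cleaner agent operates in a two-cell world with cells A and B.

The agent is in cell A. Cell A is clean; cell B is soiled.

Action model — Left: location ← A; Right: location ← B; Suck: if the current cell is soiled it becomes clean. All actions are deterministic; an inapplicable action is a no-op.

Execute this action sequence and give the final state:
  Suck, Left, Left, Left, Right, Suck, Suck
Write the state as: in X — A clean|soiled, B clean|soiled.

[1] after Suck: in A — A clean, B soiled
[2] after Left: in A — A clean, B soiled
[3] after Left: in A — A clean, B soiled
[4] after Left: in A — A clean, B soiled
[5] after Right: in B — A clean, B soiled
[6] after Suck: in B — A clean, B clean
[7] after Suck: in B — A clean, B clean

in B — A clean, B clean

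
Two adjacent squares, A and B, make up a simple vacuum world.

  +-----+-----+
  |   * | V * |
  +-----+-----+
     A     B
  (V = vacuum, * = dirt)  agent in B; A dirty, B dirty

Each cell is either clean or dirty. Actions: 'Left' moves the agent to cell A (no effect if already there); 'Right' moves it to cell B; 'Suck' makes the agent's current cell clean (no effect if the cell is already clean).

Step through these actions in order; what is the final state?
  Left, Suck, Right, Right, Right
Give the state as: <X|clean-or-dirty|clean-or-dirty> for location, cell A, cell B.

[1] after Left: <A|dirty|dirty>
[2] after Suck: <A|clean|dirty>
[3] after Right: <B|clean|dirty>
[4] after Right: <B|clean|dirty>
[5] after Right: <B|clean|dirty>

<B|clean|dirty>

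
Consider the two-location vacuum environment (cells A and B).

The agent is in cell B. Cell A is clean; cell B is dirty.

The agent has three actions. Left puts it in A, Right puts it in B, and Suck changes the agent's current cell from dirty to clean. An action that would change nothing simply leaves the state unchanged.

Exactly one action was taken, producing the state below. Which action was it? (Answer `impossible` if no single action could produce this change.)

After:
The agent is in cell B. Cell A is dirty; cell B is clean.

try  Left: in A — A clean, B dirty
try Right: in B — A clean, B dirty
try  Suck: in B — A clean, B clean
no single action produces the after-state

impossible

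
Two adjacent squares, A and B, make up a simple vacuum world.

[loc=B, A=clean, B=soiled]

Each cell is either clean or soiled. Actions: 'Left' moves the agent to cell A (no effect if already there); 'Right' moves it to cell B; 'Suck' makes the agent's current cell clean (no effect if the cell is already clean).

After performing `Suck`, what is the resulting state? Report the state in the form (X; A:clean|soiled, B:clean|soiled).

start: (B; A:clean, B:soiled)
1. Suck → (B; A:clean, B:clean)

(B; A:clean, B:clean)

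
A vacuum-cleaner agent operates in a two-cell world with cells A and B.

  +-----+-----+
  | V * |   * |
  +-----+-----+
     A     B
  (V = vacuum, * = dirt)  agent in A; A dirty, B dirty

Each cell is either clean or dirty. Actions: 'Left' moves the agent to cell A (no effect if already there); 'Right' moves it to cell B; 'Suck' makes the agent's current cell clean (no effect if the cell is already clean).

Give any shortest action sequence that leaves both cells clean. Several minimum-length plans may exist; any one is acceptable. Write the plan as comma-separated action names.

Suck (#1): in A — A clean, B dirty
Right (#2): in B — A clean, B dirty
Suck (#3): in B — A clean, B clean
min 3: Suck A + move + Suck B

Suck, Right, Suck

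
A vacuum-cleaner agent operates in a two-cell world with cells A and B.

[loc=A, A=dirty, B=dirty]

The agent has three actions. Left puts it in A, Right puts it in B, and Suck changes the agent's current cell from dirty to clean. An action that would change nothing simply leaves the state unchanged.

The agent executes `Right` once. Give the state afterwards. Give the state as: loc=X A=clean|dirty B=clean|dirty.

loc=B A=dirty B=dirty

start: loc=A A=dirty B=dirty
1) do Right; now loc=B A=dirty B=dirty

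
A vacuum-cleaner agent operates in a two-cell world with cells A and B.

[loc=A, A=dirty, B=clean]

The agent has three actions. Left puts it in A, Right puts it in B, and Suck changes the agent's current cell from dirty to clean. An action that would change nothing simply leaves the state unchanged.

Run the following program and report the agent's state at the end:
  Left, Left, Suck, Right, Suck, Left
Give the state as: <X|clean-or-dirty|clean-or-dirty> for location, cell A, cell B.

<A|clean|clean>

step 1/6 (Left): <A|dirty|clean>
step 2/6 (Left): <A|dirty|clean>
step 3/6 (Suck): <A|clean|clean>
step 4/6 (Right): <B|clean|clean>
step 5/6 (Suck): <B|clean|clean>
step 6/6 (Left): <A|clean|clean>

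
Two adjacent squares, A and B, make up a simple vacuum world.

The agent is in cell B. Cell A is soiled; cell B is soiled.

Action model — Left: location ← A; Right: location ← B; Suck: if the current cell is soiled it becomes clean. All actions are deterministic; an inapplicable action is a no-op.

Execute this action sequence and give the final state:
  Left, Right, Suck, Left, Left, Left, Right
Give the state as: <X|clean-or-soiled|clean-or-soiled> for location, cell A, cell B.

1) do Left; now <A|soiled|soiled>
2) do Right; now <B|soiled|soiled>
3) do Suck; now <B|soiled|clean>
4) do Left; now <A|soiled|clean>
5) do Left; now <A|soiled|clean>
6) do Left; now <A|soiled|clean>
7) do Right; now <B|soiled|clean>

<B|soiled|clean>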